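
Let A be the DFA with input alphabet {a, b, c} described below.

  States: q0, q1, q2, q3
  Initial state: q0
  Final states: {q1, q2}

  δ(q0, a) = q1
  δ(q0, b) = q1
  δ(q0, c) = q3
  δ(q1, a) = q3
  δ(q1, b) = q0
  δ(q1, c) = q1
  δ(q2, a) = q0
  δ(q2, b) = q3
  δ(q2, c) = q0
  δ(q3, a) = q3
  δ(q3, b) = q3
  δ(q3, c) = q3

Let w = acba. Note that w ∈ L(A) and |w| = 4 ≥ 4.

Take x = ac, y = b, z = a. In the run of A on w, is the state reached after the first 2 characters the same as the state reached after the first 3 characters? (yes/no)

State sequence: q0 -a-> q1 -c-> q1 -b-> q0

After x (step 2): q1. After xy (step 3): q0.
They differ (q1 ≠ q0), so y is not a cycle from the state after x; this split is not the one the pumping-lemma construction produces, and pumping y need not keep the string in L(A).

no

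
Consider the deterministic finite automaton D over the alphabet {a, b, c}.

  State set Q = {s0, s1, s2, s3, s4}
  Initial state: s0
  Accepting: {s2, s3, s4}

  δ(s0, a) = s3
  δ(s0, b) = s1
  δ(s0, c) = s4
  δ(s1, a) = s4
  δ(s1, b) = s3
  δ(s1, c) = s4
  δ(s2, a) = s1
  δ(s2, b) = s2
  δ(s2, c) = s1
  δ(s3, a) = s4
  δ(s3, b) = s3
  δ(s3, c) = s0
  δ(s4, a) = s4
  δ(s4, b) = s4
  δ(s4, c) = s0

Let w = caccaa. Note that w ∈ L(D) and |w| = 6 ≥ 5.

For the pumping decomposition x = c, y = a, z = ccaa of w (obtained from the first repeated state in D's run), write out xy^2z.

xy^2z = c·a·a·ccaa = caaccaa.
Reading y = a takes D from s4 back to s4, so after x·y·y the machine is still in s4, and z then leads to the accepting state s4. Hence caaccaa ∈ L(D).

caaccaa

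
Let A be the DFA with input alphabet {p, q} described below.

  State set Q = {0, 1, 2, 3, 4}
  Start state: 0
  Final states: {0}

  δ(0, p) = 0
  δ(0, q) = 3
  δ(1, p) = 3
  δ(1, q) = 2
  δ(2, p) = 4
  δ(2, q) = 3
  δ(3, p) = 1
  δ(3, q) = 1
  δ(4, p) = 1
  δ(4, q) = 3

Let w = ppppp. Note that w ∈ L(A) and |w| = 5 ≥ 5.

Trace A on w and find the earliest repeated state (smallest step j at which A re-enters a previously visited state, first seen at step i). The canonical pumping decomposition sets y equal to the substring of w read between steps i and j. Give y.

State sequence: 0 -p-> 0 -p-> 0 -p-> 0 -p-> 0 -p-> 0
First repeat at step 1: 0 was already visited.

So i = 0, j = 1, giving x = w[0:0] = ε, y = w[0:1] = p, z = w[1:5] = pppp.
Check: |xy| = 1 ≤ 5 and |y| = 1 ≥ 1. Reading y takes A from 0 back to 0, so every xyⁱz is accepted.
Pumping length from the standard proof: p = 5 (the number of states). The repeated state found above gives |xy| = j ≤ 5 and |y| = j − i ≥ 1.

p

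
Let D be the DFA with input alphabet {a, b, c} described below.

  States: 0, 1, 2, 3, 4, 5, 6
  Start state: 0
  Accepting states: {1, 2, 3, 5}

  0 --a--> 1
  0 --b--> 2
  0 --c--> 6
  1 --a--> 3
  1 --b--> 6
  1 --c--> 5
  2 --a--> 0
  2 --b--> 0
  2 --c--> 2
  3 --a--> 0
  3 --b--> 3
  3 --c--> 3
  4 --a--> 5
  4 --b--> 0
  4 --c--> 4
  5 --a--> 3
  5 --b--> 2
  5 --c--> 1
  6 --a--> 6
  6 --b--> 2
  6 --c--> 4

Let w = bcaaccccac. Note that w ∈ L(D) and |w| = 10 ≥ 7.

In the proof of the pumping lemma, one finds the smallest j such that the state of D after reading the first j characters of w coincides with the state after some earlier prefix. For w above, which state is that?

State sequence: 0 -b-> 2 -c-> 2 -a-> 0 -a-> 1 -c-> 5 -c-> 1 -c-> 5 -c-> 1 -a-> 3 -c-> 3
First repeat at step 2: 2 was already visited.

The earliest repeat is at step j = 2: D is in 2, which it already visited at step i = 1.
With |Q| = 7, pigeonhole forces a state repeat no later than step 7; the substring read between the first and second visits to that state can be pumped.

2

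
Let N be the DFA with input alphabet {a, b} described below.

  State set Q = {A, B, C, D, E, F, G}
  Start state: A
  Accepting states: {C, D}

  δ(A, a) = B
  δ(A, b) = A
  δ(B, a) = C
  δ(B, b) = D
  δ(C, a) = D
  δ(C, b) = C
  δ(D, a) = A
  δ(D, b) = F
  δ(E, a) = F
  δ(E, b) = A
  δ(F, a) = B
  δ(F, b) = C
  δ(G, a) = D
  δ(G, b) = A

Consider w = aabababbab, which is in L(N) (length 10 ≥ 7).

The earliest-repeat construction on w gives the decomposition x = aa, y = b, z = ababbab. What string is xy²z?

xy^2z = aa·b·b·ababbab = aabbababbab.
Reading y = b takes N from C back to C, so after x·y·y the machine is still in C, and z then leads to the accepting state D. Hence aabbababbab ∈ L(N).

aabbababbab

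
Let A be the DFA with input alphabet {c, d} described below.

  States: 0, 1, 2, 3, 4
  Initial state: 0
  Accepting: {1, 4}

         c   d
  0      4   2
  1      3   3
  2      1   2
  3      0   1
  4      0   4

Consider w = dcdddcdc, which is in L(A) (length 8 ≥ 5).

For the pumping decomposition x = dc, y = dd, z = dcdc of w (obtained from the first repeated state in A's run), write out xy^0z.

xy⁰z = xz = dc·dcdc = dcdcdc.
Reading y = dd takes A from 1 back to 1, so after x the machine is still in 1, and z then leads to the accepting state 1. Hence dcdcdc ∈ L(A).

dcdcdc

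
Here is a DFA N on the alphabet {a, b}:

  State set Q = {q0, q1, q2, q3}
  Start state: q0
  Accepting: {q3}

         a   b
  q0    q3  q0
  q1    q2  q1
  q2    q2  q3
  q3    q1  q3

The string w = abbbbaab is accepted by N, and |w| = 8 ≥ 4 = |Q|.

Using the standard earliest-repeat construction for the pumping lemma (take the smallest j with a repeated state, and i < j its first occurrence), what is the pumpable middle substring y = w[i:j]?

State sequence: q0 -a-> q3 -b-> q3 -b-> q3 -b-> q3 -b-> q3 -a-> q1 -a-> q2 -b-> q3
First repeat at step 2: q3 was already visited.

So i = 1, j = 2, giving x = w[0:1] = a, y = w[1:2] = b, z = w[2:8] = bbbaab.
Check: |xy| = 2 ≤ 4 and |y| = 1 ≥ 1. Reading y takes N from q3 back to q3, so every xyⁱz is accepted.
With |Q| = 4, pigeonhole forces a state repeat no later than step 4; the substring read between the first and second visits to that state can be pumped.

b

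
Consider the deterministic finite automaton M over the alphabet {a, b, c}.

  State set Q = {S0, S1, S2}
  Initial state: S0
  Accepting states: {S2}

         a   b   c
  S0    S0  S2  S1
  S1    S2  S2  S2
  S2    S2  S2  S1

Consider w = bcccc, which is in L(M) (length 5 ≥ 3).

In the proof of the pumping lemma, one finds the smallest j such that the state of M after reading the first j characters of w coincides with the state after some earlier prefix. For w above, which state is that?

Run of M on w = b c c c c:
  step 0: S0  (start)
  step 1: S2  (read b: S0→S2)
  step 2: S1  (read c: S2→S1)
  step 3: S2  (read c: S1→S2)   ← first repeat (S2 seen earlier)
  step 4: S1  (read c: S2→S1)
  step 5: S2  (read c: S1→S2)

The earliest repeat is at step j = 3: M is in S2, which it already visited at step i = 1.

S2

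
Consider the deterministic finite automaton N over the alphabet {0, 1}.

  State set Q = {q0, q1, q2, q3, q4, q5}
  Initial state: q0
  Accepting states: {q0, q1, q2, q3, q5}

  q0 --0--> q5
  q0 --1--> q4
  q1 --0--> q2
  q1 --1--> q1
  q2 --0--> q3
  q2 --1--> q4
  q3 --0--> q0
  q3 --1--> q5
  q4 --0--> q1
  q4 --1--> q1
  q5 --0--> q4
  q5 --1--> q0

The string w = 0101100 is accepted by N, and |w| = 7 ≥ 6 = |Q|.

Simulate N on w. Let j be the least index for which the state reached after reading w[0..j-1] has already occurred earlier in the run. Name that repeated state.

State sequence: q0 -0-> q5 -1-> q0 -0-> q5 -1-> q0 -1-> q4 -0-> q1 -0-> q2
First repeat at step 2: q0 was already visited.

The earliest repeat is at step j = 2: N is in q0, which it already visited at step i = 0.
Pumping length from the standard proof: p = 6 (the number of states). The repeated state found above gives |xy| = j ≤ 6 and |y| = j − i ≥ 1.

q0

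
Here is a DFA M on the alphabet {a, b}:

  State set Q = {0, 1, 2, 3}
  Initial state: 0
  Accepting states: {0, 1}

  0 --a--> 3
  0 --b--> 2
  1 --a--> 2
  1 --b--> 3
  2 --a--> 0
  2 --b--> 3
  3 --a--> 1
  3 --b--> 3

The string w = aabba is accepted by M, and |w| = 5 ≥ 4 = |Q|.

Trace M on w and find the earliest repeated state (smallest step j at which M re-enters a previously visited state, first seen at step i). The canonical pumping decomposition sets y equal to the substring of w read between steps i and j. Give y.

Run of M on w = a a b b a:
  step 0: 0  (start)
  step 1: 3  (read a: 0→3)
  step 2: 1  (read a: 3→1)
  step 3: 3  (read b: 1→3)   ← first repeat (3 seen earlier)
  step 4: 3  (read b: 3→3)
  step 5: 1  (read a: 3→1)

So i = 1, j = 3, giving x = w[0:1] = a, y = w[1:3] = ab, z = w[3:5] = ba.
Check: |xy| = 3 ≤ 4 and |y| = 2 ≥ 1. Reading y takes M from 3 back to 3, so every xyⁱz is accepted.

ab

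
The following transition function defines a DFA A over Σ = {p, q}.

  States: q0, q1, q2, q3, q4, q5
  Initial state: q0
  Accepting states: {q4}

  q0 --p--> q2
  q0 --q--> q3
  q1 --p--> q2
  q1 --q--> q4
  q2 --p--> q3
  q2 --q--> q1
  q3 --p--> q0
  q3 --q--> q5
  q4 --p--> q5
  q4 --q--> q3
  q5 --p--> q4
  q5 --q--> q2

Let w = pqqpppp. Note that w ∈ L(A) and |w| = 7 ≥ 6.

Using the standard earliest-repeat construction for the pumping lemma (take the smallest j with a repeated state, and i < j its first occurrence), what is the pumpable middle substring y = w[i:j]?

pp

State sequence: q0 -p-> q2 -q-> q1 -q-> q4 -p-> q5 -p-> q4 -p-> q5 -p-> q4
First repeat at step 5: q4 was already visited.

So i = 3, j = 5, giving x = w[0:3] = pqq, y = w[3:5] = pp, z = w[5:7] = pp.
Check: |xy| = 5 ≤ 6 and |y| = 2 ≥ 1. Reading y takes A from q4 back to q4, so every xyⁱz is accepted.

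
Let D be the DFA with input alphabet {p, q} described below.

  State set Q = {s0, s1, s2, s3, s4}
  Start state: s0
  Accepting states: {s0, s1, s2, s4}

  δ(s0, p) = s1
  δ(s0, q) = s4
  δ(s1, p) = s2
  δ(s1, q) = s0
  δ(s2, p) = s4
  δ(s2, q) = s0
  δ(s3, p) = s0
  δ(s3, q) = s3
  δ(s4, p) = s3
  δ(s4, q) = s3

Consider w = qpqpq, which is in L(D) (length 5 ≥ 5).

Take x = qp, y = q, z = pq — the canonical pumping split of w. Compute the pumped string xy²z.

qpqqpq

xy^2z = qp·q·q·pq = qpqqpq.
Reading y = q takes D from s3 back to s3, so after x·y·y the machine is still in s3, and z then leads to the accepting state s4. Hence qpqqpq ∈ L(D).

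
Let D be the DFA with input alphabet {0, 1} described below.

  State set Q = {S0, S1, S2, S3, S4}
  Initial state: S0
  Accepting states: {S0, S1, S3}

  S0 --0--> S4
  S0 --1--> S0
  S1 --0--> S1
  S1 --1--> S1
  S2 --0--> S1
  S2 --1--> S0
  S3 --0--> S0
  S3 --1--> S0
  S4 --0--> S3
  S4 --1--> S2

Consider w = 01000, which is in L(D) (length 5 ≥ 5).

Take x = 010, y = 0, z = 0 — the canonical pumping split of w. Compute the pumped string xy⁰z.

xy⁰z = xz = 010·0 = 0100.
Reading y = 0 takes D from S1 back to S1, so after x the machine is still in S1, and z then leads to the accepting state S1. Hence 0100 ∈ L(D).

0100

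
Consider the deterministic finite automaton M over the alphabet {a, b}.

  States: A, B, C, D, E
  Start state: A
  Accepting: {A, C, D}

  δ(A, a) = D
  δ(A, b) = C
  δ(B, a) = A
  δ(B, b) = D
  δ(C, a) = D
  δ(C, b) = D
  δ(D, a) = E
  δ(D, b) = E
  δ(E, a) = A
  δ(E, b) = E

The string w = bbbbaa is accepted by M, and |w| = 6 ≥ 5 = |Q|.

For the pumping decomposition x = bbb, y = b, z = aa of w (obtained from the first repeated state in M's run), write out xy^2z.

bbbbbaa

xy^2z = bbb·b·b·aa = bbbbbaa.
Reading y = b takes M from E back to E, so after x·y·y the machine is still in E, and z then leads to the accepting state D. Hence bbbbbaa ∈ L(M).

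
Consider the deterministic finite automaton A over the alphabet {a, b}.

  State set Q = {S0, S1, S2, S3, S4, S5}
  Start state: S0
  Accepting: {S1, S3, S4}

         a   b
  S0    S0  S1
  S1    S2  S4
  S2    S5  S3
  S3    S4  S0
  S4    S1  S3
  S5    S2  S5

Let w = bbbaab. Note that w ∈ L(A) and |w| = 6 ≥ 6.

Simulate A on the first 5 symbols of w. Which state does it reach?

Run of A on the first 5 characters of w = b b b a a:
  step 0: S0  (start)
  step 1: S1  (read b: S0→S1)
  step 2: S4  (read b: S1→S4)
  step 3: S3  (read b: S4→S3)
  step 4: S4  (read a: S3→S4)
  step 5: S1  (read a: S4→S1)

After reading 5 characters, A is in state S1.

S1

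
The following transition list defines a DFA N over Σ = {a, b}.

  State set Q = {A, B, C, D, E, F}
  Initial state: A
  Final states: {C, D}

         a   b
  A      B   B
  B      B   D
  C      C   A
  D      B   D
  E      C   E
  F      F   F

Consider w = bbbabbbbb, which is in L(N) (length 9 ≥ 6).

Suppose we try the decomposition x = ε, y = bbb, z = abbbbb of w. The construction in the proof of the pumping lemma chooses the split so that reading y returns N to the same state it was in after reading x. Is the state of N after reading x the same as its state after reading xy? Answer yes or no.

Run of N on the first 3 characters of w = b b b:
  step 0: A  (start)
  step 1: B  (read b: A→B)
  step 2: D  (read b: B→D)
  step 3: D  (read b: D→D)

After x (step 0): A. After xy (step 3): D.
They differ (A ≠ D), so y is not a cycle from the state after x; this split is not the one the pumping-lemma construction produces, and pumping y need not keep the string in L(N).

no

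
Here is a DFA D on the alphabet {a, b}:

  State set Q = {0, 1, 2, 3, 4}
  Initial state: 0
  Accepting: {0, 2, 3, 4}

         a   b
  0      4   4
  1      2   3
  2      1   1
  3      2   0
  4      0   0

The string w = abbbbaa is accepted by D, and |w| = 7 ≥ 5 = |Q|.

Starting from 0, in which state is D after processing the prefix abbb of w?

0

Run of D on the first 4 characters of w = a b b b:
  step 0: 0  (start)
  step 1: 4  (read a: 0→4)
  step 2: 0  (read b: 4→0)
  step 3: 4  (read b: 0→4)
  step 4: 0  (read b: 4→0)

After reading 4 characters, D is in state 0.
(This kind of state-tracing is the core of the pumping-lemma construction: with 5 states, pigeonhole forces a repeat within the first 5 steps.)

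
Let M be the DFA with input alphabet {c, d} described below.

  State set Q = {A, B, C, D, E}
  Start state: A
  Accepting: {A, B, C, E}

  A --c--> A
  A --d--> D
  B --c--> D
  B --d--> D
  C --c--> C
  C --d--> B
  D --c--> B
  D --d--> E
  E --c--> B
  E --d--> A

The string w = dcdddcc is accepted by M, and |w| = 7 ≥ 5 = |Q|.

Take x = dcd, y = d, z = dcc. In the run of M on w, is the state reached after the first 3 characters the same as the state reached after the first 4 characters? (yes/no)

no

Run of M on the first 4 characters of w = d c d d:
  step 0: A  (start)
  step 1: D  (read d: A→D)
  step 2: B  (read c: D→B)
  step 3: D  (read d: B→D)
  step 4: E  (read d: D→E)

After x (step 3): D. After xy (step 4): E.
They differ (D ≠ E), so y is not a cycle from the state after x; this split is not the one the pumping-lemma construction produces, and pumping y need not keep the string in L(M).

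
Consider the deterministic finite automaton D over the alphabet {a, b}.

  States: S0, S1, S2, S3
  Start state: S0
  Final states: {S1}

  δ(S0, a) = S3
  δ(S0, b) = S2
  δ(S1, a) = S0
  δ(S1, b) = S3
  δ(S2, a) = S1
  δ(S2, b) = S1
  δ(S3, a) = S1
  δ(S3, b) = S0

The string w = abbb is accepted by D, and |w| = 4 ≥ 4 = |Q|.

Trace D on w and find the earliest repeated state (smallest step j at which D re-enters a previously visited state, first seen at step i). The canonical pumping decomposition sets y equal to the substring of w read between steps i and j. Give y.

ab

State sequence: S0 -a-> S3 -b-> S0 -b-> S2 -b-> S1
First repeat at step 2: S0 was already visited.

So i = 0, j = 2, giving x = w[0:0] = ε, y = w[0:2] = ab, z = w[2:4] = bb.
Check: |xy| = 2 ≤ 4 and |y| = 2 ≥ 1. Reading y takes D from S0 back to S0, so every xyⁱz is accepted.
Since D has 4 states, any run of length ≥ 4 visits 4+1 states, so by pigeonhole some state repeats within the first 4 steps — that repeat gives the pumpable loop.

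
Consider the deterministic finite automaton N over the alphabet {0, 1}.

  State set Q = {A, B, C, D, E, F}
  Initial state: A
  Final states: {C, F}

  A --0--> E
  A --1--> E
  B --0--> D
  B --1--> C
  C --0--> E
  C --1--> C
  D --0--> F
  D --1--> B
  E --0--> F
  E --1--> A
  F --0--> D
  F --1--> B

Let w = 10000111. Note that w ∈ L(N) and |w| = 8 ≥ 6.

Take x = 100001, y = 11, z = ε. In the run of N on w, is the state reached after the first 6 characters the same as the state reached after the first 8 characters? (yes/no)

Run of N on the first 8 characters of w = 1 0 0 0 0 1 1 1:
  step 0: A  (start)
  step 1: E  (read 1: A→E)
  step 2: F  (read 0: E→F)
  step 3: D  (read 0: F→D)
  step 4: F  (read 0: D→F)
  step 5: D  (read 0: F→D)
  step 6: B  (read 1: D→B)
  step 7: C  (read 1: B→C)
  step 8: C  (read 1: C→C)

After x (step 6): B. After xy (step 8): C.
They differ (B ≠ C), so y is not a cycle from the state after x; this split is not the one the pumping-lemma construction produces, and pumping y need not keep the string in L(N).

no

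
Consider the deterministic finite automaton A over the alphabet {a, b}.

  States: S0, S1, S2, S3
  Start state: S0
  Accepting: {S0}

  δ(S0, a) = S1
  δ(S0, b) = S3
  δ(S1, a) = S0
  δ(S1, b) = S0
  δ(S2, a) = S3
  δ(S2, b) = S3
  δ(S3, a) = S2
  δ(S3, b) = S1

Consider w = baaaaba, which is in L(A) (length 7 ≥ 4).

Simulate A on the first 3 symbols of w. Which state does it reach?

S3

State sequence: S0 -b-> S3 -a-> S2 -a-> S3

After reading 3 characters, A is in state S3.
(This kind of state-tracing is the core of the pumping-lemma construction: with 4 states, pigeonhole forces a repeat within the first 4 steps.)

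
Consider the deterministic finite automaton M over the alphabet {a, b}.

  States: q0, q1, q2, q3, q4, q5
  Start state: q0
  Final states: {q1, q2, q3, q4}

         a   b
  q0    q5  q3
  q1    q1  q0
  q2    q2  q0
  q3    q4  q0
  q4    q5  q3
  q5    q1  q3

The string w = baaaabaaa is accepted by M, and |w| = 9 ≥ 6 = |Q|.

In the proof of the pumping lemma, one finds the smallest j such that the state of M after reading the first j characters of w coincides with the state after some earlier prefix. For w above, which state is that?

State sequence: q0 -b-> q3 -a-> q4 -a-> q5 -a-> q1 -a-> q1 -b-> q0 -a-> q5 -a-> q1 -a-> q1
First repeat at step 5: q1 was already visited.

The earliest repeat is at step j = 5: M is in q1, which it already visited at step i = 4.
Pumping length from the standard proof: p = 6 (the number of states). The repeated state found above gives |xy| = j ≤ 6 and |y| = j − i ≥ 1.

q1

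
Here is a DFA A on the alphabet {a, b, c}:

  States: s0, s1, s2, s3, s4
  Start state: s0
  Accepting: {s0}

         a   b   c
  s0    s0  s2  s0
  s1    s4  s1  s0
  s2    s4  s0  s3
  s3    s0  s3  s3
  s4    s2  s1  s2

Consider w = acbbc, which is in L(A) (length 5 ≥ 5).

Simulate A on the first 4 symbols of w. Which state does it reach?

Run of A on the first 4 characters of w = a c b b:
  step 0: s0  (start)
  step 1: s0  (read a: s0→s0)
  step 2: s0  (read c: s0→s0)
  step 3: s2  (read b: s0→s2)
  step 4: s0  (read b: s2→s0)

After reading 4 characters, A is in state s0.
(This kind of state-tracing is the core of the pumping-lemma construction: with 5 states, pigeonhole forces a repeat within the first 5 steps.)

s0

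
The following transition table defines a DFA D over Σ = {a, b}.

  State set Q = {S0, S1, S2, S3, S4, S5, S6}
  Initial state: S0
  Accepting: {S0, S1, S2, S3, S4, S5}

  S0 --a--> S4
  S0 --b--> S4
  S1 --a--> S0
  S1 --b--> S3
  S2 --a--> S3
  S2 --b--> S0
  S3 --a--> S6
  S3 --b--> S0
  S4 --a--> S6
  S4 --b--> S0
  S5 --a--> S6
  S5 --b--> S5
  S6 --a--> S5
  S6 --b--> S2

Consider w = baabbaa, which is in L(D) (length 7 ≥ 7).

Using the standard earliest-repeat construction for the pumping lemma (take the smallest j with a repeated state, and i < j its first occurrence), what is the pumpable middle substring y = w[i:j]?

b

Run of D on w = b a a b b a a:
  step 0: S0  (start)
  step 1: S4  (read b: S0→S4)
  step 2: S6  (read a: S4→S6)
  step 3: S5  (read a: S6→S5)
  step 4: S5  (read b: S5→S5)   ← first repeat (S5 seen earlier)
  step 5: S5  (read b: S5→S5)
  step 6: S6  (read a: S5→S6)
  step 7: S5  (read a: S6→S5)

So i = 3, j = 4, giving x = w[0:3] = baa, y = w[3:4] = b, z = w[4:7] = baa.
Check: |xy| = 4 ≤ 7 and |y| = 1 ≥ 1. Reading y takes D from S5 back to S5, so every xyⁱz is accepted.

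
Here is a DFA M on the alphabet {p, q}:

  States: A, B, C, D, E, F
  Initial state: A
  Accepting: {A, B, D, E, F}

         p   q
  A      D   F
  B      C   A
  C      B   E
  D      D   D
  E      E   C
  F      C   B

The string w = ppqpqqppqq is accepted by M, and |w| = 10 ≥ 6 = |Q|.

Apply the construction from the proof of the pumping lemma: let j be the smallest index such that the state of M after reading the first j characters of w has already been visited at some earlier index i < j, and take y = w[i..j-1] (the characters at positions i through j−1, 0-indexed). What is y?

p

Run of M on w = p p q p q q p p q q:
  step 0: A  (start)
  step 1: D  (read p: A→D)
  step 2: D  (read p: D→D)   ← first repeat (D seen earlier)
  step 3: D  (read q: D→D)
  step 4: D  (read p: D→D)
  step 5: D  (read q: D→D)
  step 6: D  (read q: D→D)
  step 7: D  (read p: D→D)
  step 8: D  (read p: D→D)
  step 9: D  (read q: D→D)
  step 10: D  (read q: D→D)

So i = 1, j = 2, giving x = w[0:1] = p, y = w[1:2] = p, z = w[2:10] = qpqqppqq.
Check: |xy| = 2 ≤ 6 and |y| = 1 ≥ 1. Reading y takes M from D back to D, so every xyⁱz is accepted.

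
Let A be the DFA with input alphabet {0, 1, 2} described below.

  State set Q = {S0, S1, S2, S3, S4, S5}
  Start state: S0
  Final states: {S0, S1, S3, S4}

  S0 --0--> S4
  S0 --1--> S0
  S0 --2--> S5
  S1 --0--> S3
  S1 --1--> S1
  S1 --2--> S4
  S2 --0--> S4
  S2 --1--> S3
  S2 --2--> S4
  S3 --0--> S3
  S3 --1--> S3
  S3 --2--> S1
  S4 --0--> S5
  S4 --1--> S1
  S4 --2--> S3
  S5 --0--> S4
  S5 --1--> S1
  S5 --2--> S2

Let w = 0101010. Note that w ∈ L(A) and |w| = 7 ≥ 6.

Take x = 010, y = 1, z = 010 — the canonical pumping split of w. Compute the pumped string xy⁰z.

xy⁰z = xz = 010·010 = 010010.
Reading y = 1 takes A from S3 back to S3, so after x the machine is still in S3, and z then leads to the accepting state S3. Hence 010010 ∈ L(A).

010010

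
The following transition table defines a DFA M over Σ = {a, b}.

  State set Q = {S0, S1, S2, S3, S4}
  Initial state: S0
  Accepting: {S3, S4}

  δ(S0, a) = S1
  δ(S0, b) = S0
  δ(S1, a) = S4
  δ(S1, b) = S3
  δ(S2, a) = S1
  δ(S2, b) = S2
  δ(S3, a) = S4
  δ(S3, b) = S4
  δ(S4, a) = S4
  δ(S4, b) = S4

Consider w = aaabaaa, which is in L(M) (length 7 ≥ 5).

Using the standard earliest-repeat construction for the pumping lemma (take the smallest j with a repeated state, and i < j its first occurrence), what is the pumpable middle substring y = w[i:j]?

Run of M on w = a a a b a a a:
  step 0: S0  (start)
  step 1: S1  (read a: S0→S1)
  step 2: S4  (read a: S1→S4)
  step 3: S4  (read a: S4→S4)   ← first repeat (S4 seen earlier)
  step 4: S4  (read b: S4→S4)
  step 5: S4  (read a: S4→S4)
  step 6: S4  (read a: S4→S4)
  step 7: S4  (read a: S4→S4)

So i = 2, j = 3, giving x = w[0:2] = aa, y = w[2:3] = a, z = w[3:7] = baaa.
Check: |xy| = 3 ≤ 5 and |y| = 1 ≥ 1. Reading y takes M from S4 back to S4, so every xyⁱz is accepted.
With |Q| = 5, pigeonhole forces a state repeat no later than step 5; the substring read between the first and second visits to that state can be pumped.

a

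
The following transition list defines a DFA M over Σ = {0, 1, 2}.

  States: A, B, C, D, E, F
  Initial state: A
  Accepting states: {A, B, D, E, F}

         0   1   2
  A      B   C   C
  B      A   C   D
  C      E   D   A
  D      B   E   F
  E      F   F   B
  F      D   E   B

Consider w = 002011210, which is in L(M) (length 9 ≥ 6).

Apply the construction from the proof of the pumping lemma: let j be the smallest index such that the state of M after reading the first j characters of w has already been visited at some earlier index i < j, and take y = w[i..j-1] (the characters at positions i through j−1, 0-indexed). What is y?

State sequence: A -0-> B -0-> A -2-> C -0-> E -1-> F -1-> E -2-> B -1-> C -0-> E
First repeat at step 2: A was already visited.

So i = 0, j = 2, giving x = w[0:0] = ε, y = w[0:2] = 00, z = w[2:9] = 2011210.
Check: |xy| = 2 ≤ 6 and |y| = 2 ≥ 1. Reading y takes M from A back to A, so every xyⁱz is accepted.

00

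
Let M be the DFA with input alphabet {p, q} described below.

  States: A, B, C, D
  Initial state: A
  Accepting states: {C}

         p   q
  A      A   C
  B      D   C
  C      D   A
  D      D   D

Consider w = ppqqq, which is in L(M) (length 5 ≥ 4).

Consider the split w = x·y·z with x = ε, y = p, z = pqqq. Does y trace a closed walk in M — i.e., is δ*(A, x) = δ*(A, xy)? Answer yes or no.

yes

Run of M on the first 1 characters of w = p:
  step 0: A  (start)
  step 1: A  (read p: A→A)

After x (step 0): A. After xy (step 1): A.
They match, so y = p drives M around a cycle from A back to itself; pumping y any number of times keeps M in A before reading z, and xyⁱz ∈ L(M) for every i ≥ 0.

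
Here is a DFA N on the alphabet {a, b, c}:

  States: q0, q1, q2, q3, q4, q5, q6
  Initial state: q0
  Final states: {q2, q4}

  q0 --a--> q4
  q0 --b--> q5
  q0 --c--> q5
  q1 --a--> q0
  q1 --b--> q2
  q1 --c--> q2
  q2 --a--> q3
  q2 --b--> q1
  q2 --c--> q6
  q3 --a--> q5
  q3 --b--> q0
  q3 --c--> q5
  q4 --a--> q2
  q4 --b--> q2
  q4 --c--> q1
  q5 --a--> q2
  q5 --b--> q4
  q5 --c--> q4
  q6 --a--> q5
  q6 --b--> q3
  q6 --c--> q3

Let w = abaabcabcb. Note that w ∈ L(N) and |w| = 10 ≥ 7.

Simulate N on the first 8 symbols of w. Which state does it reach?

q5

State sequence: q0 -a-> q4 -b-> q2 -a-> q3 -a-> q5 -b-> q4 -c-> q1 -a-> q0 -b-> q5

After reading 8 characters, N is in state q5.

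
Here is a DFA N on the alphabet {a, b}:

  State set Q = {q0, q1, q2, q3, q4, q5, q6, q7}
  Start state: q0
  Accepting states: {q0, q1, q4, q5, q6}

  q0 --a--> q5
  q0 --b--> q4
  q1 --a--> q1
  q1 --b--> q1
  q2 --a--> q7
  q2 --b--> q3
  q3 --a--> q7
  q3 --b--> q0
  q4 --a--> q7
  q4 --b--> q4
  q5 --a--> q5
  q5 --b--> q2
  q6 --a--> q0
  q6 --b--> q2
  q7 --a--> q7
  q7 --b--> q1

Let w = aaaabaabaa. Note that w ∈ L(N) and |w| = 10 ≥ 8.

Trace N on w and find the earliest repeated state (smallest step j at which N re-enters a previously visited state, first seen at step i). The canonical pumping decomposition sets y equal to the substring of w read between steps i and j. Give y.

a

State sequence: q0 -a-> q5 -a-> q5 -a-> q5 -a-> q5 -b-> q2 -a-> q7 -a-> q7 -b-> q1 -a-> q1 -a-> q1
First repeat at step 2: q5 was already visited.

So i = 1, j = 2, giving x = w[0:1] = a, y = w[1:2] = a, z = w[2:10] = aabaabaa.
Check: |xy| = 2 ≤ 8 and |y| = 1 ≥ 1. Reading y takes N from q5 back to q5, so every xyⁱz is accepted.
Pumping length from the standard proof: p = 8 (the number of states). The repeated state found above gives |xy| = j ≤ 8 and |y| = j − i ≥ 1.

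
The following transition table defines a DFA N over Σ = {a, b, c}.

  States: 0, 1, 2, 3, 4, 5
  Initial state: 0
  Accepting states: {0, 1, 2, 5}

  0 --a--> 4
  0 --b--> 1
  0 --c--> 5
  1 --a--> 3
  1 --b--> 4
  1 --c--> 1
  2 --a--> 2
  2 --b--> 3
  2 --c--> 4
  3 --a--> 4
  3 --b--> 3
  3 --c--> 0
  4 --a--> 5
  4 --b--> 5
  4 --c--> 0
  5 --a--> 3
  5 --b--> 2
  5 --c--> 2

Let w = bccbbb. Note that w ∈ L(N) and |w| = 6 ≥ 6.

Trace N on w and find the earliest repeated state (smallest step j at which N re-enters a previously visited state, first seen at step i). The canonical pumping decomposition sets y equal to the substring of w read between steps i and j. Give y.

c

State sequence: 0 -b-> 1 -c-> 1 -c-> 1 -b-> 4 -b-> 5 -b-> 2
First repeat at step 2: 1 was already visited.

So i = 1, j = 2, giving x = w[0:1] = b, y = w[1:2] = c, z = w[2:6] = cbbb.
Check: |xy| = 2 ≤ 6 and |y| = 1 ≥ 1. Reading y takes N from 1 back to 1, so every xyⁱz is accepted.
Pumping length from the standard proof: p = 6 (the number of states). The repeated state found above gives |xy| = j ≤ 6 and |y| = j − i ≥ 1.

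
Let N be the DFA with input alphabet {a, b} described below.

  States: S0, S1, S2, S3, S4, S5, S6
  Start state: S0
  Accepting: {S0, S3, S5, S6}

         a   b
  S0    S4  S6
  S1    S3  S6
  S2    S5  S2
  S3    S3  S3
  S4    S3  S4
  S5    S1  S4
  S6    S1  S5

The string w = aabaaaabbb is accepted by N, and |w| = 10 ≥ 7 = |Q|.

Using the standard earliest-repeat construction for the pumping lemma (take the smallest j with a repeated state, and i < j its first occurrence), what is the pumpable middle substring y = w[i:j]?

Run of N on w = a a b a a a a b b b:
  step 0: S0  (start)
  step 1: S4  (read a: S0→S4)
  step 2: S3  (read a: S4→S3)
  step 3: S3  (read b: S3→S3)   ← first repeat (S3 seen earlier)
  step 4: S3  (read a: S3→S3)
  step 5: S3  (read a: S3→S3)
  step 6: S3  (read a: S3→S3)
  step 7: S3  (read a: S3→S3)
  step 8: S3  (read b: S3→S3)
  step 9: S3  (read b: S3→S3)
  step 10: S3  (read b: S3→S3)

So i = 2, j = 3, giving x = w[0:2] = aa, y = w[2:3] = b, z = w[3:10] = aaaabbb.
Check: |xy| = 3 ≤ 7 and |y| = 1 ≥ 1. Reading y takes N from S3 back to S3, so every xyⁱz is accepted.
Pumping length from the standard proof: p = 7 (the number of states). The repeated state found above gives |xy| = j ≤ 7 and |y| = j − i ≥ 1.

b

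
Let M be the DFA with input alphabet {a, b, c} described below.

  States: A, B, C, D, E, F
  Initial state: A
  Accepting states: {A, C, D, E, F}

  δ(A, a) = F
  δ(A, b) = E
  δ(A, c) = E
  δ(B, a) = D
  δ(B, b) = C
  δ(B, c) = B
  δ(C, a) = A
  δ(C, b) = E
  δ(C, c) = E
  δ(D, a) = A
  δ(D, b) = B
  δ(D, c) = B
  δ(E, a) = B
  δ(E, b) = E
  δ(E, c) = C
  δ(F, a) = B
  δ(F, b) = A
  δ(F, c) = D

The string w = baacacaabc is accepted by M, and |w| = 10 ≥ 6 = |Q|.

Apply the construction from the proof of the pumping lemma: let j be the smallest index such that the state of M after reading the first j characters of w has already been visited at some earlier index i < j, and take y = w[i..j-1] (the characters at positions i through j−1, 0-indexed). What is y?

ac

State sequence: A -b-> E -a-> B -a-> D -c-> B -a-> D -c-> B -a-> D -a-> A -b-> E -c-> C
First repeat at step 4: B was already visited.

So i = 2, j = 4, giving x = w[0:2] = ba, y = w[2:4] = ac, z = w[4:10] = acaabc.
Check: |xy| = 4 ≤ 6 and |y| = 2 ≥ 1. Reading y takes M from B back to B, so every xyⁱz is accepted.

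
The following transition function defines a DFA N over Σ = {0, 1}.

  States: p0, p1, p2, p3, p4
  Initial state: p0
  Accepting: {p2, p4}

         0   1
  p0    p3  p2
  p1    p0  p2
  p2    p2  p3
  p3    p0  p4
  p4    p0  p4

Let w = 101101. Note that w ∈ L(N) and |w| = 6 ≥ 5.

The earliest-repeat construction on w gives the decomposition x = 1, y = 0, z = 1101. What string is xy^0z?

11101

xy⁰z = xz = 1·1101 = 11101.
Reading y = 0 takes N from p2 back to p2, so after x the machine is still in p2, and z then leads to the accepting state p2. Hence 11101 ∈ L(N).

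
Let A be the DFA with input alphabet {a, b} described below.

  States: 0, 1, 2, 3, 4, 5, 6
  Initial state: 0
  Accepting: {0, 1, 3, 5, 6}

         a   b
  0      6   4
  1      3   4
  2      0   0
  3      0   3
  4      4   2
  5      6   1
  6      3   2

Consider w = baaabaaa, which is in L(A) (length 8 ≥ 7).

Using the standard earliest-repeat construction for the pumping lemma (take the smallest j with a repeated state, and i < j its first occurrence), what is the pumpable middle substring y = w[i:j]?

a

State sequence: 0 -b-> 4 -a-> 4 -a-> 4 -a-> 4 -b-> 2 -a-> 0 -a-> 6 -a-> 3
First repeat at step 2: 4 was already visited.

So i = 1, j = 2, giving x = w[0:1] = b, y = w[1:2] = a, z = w[2:8] = aabaaa.
Check: |xy| = 2 ≤ 7 and |y| = 1 ≥ 1. Reading y takes A from 4 back to 4, so every xyⁱz is accepted.
Pumping length from the standard proof: p = 7 (the number of states). The repeated state found above gives |xy| = j ≤ 7 and |y| = j − i ≥ 1.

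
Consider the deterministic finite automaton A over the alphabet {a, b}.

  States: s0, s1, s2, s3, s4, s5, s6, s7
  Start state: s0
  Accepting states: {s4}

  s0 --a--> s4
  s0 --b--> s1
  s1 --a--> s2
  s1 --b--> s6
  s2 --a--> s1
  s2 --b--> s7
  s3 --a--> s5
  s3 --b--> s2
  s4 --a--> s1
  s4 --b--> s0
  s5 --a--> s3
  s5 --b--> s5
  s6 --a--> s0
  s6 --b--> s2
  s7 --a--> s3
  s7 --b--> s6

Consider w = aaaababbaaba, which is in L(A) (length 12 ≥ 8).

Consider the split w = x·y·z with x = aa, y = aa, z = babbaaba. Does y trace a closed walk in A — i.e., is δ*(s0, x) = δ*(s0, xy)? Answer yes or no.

Run of A on the first 4 characters of w = a a a a:
  step 0: s0  (start)
  step 1: s4  (read a: s0→s4)
  step 2: s1  (read a: s4→s1)
  step 3: s2  (read a: s1→s2)
  step 4: s1  (read a: s2→s1)

After x (step 2): s1. After xy (step 4): s1.
They match, so y = aa drives A around a cycle from s1 back to itself; pumping y any number of times keeps A in s1 before reading z, and xyⁱz ∈ L(A) for every i ≥ 0.

yes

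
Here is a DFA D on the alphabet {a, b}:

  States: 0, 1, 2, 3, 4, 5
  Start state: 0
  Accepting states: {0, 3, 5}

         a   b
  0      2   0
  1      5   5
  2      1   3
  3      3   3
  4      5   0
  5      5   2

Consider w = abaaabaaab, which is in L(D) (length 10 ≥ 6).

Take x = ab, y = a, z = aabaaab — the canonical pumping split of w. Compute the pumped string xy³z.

xy^3z = ab·a·a·a·aabaaab = abaaaaabaaab.
Reading y = a takes D from 3 back to 3, so after x·y·y·y the machine is still in 3, and z then leads to the accepting state 3. Hence abaaaaabaaab ∈ L(D).

abaaaaabaaab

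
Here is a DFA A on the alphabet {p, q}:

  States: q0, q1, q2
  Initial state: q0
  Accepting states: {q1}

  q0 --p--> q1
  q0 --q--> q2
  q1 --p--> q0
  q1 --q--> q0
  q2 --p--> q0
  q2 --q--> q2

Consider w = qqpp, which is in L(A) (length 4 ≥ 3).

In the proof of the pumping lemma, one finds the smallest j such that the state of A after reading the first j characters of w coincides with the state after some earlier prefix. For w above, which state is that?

Run of A on w = q q p p:
  step 0: q0  (start)
  step 1: q2  (read q: q0→q2)
  step 2: q2  (read q: q2→q2)   ← first repeat (q2 seen earlier)
  step 3: q0  (read p: q2→q0)
  step 4: q1  (read p: q0→q1)

The earliest repeat is at step j = 2: A is in q2, which it already visited at step i = 1.

q2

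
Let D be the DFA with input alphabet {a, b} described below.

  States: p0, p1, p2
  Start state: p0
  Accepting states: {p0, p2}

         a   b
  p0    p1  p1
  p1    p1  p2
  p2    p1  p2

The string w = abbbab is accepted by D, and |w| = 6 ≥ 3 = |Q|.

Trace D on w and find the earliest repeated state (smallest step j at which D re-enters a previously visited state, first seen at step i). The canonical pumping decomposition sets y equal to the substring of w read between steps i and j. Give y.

Run of D on w = a b b b a b:
  step 0: p0  (start)
  step 1: p1  (read a: p0→p1)
  step 2: p2  (read b: p1→p2)
  step 3: p2  (read b: p2→p2)   ← first repeat (p2 seen earlier)
  step 4: p2  (read b: p2→p2)
  step 5: p1  (read a: p2→p1)
  step 6: p2  (read b: p1→p2)

So i = 2, j = 3, giving x = w[0:2] = ab, y = w[2:3] = b, z = w[3:6] = bab.
Check: |xy| = 3 ≤ 3 and |y| = 1 ≥ 1. Reading y takes D from p2 back to p2, so every xyⁱz is accepted.
The DFA has 3 states, so the proof of the pumping lemma guarantees a repeated state among the first 3+1 visited; the segment between the two visits is the pumpable y.

b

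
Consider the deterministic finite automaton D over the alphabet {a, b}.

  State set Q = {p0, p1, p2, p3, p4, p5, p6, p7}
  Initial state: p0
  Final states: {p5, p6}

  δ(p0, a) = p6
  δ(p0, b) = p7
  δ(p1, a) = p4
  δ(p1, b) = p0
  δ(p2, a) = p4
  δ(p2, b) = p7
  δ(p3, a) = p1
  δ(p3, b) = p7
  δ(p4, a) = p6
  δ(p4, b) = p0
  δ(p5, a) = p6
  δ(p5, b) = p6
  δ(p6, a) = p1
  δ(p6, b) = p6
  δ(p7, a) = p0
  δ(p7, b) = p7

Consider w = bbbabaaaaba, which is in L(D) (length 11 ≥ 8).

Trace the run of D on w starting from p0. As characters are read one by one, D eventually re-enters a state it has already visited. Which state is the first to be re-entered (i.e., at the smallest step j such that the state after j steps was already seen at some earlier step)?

p7

Run of D on w = b b b a b a a a a b a:
  step 0: p0  (start)
  step 1: p7  (read b: p0→p7)
  step 2: p7  (read b: p7→p7)   ← first repeat (p7 seen earlier)
  step 3: p7  (read b: p7→p7)
  step 4: p0  (read a: p7→p0)
  step 5: p7  (read b: p0→p7)
  step 6: p0  (read a: p7→p0)
  step 7: p6  (read a: p0→p6)
  step 8: p1  (read a: p6→p1)
  step 9: p4  (read a: p1→p4)
  step 10: p0  (read b: p4→p0)
  step 11: p6  (read a: p0→p6)

The earliest repeat is at step j = 2: D is in p7, which it already visited at step i = 1.
With |Q| = 8, pigeonhole forces a state repeat no later than step 8; the substring read between the first and second visits to that state can be pumped.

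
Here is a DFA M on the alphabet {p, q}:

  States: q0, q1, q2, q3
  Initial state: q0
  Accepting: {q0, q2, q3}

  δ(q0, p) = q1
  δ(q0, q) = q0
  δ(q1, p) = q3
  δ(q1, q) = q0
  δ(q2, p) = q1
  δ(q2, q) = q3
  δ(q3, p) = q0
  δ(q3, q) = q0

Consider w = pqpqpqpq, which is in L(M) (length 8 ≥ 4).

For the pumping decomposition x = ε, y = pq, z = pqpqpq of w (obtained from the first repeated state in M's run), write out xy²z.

pqpqpqpqpq

xy^2z = ε·pq·pq·pqpqpq = pqpqpqpqpq.
Reading y = pq takes M from q0 back to q0, so after x·y·y the machine is still in q0, and z then leads to the accepting state q0. Hence pqpqpqpqpq ∈ L(M).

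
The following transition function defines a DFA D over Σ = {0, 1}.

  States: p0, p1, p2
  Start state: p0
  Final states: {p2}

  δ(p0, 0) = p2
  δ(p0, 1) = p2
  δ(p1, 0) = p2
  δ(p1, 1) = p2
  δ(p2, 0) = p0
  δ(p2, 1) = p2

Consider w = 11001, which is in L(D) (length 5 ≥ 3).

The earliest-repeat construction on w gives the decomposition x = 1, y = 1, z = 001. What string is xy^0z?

xy⁰z = xz = 1·001 = 1001.
Reading y = 1 takes D from p2 back to p2, so after x the machine is still in p2, and z then leads to the accepting state p2. Hence 1001 ∈ L(D).

1001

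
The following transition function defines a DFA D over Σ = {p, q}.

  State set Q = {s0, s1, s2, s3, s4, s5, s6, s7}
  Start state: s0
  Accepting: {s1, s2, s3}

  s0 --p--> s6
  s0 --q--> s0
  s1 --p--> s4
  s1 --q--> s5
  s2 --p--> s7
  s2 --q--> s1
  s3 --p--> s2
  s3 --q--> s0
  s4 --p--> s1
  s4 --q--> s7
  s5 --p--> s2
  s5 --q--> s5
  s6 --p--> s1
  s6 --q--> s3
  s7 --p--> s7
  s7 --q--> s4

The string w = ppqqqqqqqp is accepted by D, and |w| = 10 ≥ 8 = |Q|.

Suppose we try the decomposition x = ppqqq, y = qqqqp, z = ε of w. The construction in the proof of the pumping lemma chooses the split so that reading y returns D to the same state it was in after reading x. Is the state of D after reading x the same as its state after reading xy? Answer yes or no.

no

State sequence: s0 -p-> s6 -p-> s1 -q-> s5 -q-> s5 -q-> s5 -q-> s5 -q-> s5 -q-> s5 -q-> s5 -p-> s2

After x (step 5): s5. After xy (step 10): s2.
They differ (s5 ≠ s2), so y is not a cycle from the state after x; this split is not the one the pumping-lemma construction produces, and pumping y need not keep the string in L(D).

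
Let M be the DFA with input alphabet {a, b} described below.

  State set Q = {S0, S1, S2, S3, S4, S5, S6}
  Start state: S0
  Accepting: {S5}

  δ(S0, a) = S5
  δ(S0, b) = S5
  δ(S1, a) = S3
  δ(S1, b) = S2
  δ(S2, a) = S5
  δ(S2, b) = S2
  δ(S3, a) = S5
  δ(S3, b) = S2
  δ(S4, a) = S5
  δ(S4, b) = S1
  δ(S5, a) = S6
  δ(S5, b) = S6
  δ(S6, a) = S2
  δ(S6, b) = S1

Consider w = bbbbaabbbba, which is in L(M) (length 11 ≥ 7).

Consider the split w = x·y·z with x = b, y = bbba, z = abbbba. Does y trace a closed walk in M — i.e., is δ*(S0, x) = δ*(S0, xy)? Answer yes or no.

Run of M on the first 5 characters of w = b b b b a:
  step 0: S0  (start)
  step 1: S5  (read b: S0→S5)
  step 2: S6  (read b: S5→S6)
  step 3: S1  (read b: S6→S1)
  step 4: S2  (read b: S1→S2)
  step 5: S5  (read a: S2→S5)

After x (step 1): S5. After xy (step 5): S5.
They match, so y = bbba drives M around a cycle from S5 back to itself; pumping y any number of times keeps M in S5 before reading z, and xyⁱz ∈ L(M) for every i ≥ 0.

yes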